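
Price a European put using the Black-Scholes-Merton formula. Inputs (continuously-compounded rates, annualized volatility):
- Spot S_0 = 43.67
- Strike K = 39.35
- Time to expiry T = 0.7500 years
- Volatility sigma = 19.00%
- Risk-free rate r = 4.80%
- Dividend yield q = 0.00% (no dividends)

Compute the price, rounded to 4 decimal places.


Answer: Price = 0.7328

Derivation:
d1 = (ln(S/K) + (r - q + 0.5*sigma^2) * T) / (sigma * sqrt(T)) = 0.93410954
d2 = d1 - sigma * sqrt(T) = 0.76956471
exp(-rT) = 0.96464029; exp(-qT) = 1.00000000
P = K * exp(-rT) * N(-d2) - S_0 * exp(-qT) * N(-d1)
N(-d1) = 0.17512370; N(-d2) = 0.22077907
P = 39.3500 * 0.96464029 * 0.22077907 - 43.6700 * 1.00000000 * 0.17512370 = 0.7328


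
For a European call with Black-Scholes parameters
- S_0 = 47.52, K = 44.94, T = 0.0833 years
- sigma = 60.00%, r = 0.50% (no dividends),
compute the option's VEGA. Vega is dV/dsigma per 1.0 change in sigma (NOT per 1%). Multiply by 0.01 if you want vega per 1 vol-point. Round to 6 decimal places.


d1 = 0.4113456652; d2 = 0.2381752289
phi(d1) = 0.3665790246; exp(-qT) = 1.0000000000; exp(-rT) = 0.9995835867
Vega = S * exp(-qT) * phi(d1) * sqrt(T) = 47.5200 * 1.0000000000 * 0.3665790246 * 0.2886173938 = 5.027667

Answer: Vega = 5.027667


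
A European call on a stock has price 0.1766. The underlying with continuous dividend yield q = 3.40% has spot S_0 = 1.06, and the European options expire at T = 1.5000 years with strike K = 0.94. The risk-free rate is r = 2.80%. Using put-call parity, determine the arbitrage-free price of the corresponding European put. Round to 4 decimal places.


Answer: Put price = 0.0706

Derivation:
Put-call parity: C - P = S_0 * exp(-qT) - K * exp(-rT).
S_0 * exp(-qT) = 1.0600 * 0.95027867 = 1.00729539
K * exp(-rT) = 0.9400 * 0.95886978 = 0.90133759
P = C - S*exp(-qT) + K*exp(-rT)
P = 0.1766 - 1.00729539 + 0.90133759 = 0.0706


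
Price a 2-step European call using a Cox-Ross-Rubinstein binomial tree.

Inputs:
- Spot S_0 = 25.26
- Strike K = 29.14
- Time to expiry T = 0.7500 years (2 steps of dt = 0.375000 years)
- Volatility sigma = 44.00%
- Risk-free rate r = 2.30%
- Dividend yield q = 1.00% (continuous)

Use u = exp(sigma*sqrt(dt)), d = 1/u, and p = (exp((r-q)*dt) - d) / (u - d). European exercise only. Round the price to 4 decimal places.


Answer: Price = V(0,0) = 2.7187

Derivation:
dt = T/N = 0.375000
u = exp(sigma*sqrt(dt)) = 1.309236; d = 1/u = 0.763804
p = (exp((r-q)*dt) - d) / (u - d) = 0.442003
Discount per step: exp(-r*dt) = 0.991412
Stock lattice S(k, i) with i counting down-moves:
  k=0: S(0,0) = 25.2600
  k=1: S(1,0) = 33.0713; S(1,1) = 19.2937
  k=2: S(2,0) = 43.2981; S(2,1) = 25.2600; S(2,2) = 14.7366
Terminal payoffs V(N, i) = max(S_T - K, 0):
  V(2,0) = 14.158148; V(2,1) = 0.000000; V(2,2) = 0.000000
Backward induction: V(k, i) = exp(-r*dt) * [p * V(k+1, i) + (1-p) * V(k+1, i+1)].
  V(1,0) = exp(-r*dt) * [p*14.158148 + (1-p)*0.000000] = 6.204206
  V(1,1) = exp(-r*dt) * [p*0.000000 + (1-p)*0.000000] = 0.000000
  V(0,0) = exp(-r*dt) * [p*6.204206 + (1-p)*0.000000] = 2.718729


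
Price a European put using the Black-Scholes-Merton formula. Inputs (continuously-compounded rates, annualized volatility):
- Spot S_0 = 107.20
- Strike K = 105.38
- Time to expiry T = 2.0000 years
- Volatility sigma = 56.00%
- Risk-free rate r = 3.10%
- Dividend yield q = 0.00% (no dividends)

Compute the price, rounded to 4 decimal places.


d1 = (ln(S/K) + (r - q + 0.5*sigma^2) * T) / (sigma * sqrt(T)) = 0.49588816
d2 = d1 - sigma * sqrt(T) = -0.29607144
exp(-rT) = 0.93988289; exp(-qT) = 1.00000000
P = K * exp(-rT) * N(-d2) - S_0 * exp(-qT) * N(-d1)
N(-d1) = 0.30998666; N(-d2) = 0.61641224
P = 105.3800 * 0.93988289 * 0.61641224 - 107.2000 * 1.00000000 * 0.30998666 = 27.8219

Answer: Price = 27.8219


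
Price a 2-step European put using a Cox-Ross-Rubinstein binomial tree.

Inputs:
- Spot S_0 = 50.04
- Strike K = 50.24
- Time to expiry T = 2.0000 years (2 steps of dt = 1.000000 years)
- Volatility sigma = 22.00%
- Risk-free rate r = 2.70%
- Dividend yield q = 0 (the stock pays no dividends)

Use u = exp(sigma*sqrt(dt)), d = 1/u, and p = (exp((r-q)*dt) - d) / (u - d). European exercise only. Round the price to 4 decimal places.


Answer: Price = V(0,0) = 4.2438

Derivation:
dt = T/N = 1.000000
u = exp(sigma*sqrt(dt)) = 1.246077; d = 1/u = 0.802519
p = (exp((r-q)*dt) - d) / (u - d) = 0.506921
Discount per step: exp(-r*dt) = 0.973361
Stock lattice S(k, i) with i counting down-moves:
  k=0: S(0,0) = 50.0400
  k=1: S(1,0) = 62.3537; S(1,1) = 40.1580
  k=2: S(2,0) = 77.6975; S(2,1) = 50.0400; S(2,2) = 32.2276
Terminal payoffs V(N, i) = max(K - S_T, 0):
  V(2,0) = 0.000000; V(2,1) = 0.200000; V(2,2) = 18.012417
Backward induction: V(k, i) = exp(-r*dt) * [p * V(k+1, i) + (1-p) * V(k+1, i+1)].
  V(1,0) = exp(-r*dt) * [p*0.000000 + (1-p)*0.200000] = 0.095989
  V(1,1) = exp(-r*dt) * [p*0.200000 + (1-p)*18.012417] = 8.743628
  V(0,0) = exp(-r*dt) * [p*0.095989 + (1-p)*8.743628] = 4.243811


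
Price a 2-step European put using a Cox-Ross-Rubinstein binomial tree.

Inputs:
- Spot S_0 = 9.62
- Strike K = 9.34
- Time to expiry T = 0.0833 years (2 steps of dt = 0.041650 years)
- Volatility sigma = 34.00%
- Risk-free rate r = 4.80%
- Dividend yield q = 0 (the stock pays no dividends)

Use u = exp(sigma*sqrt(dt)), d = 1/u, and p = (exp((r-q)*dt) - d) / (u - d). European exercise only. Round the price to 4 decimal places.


Answer: Price = V(0,0) = 0.2435

Derivation:
dt = T/N = 0.041650
u = exp(sigma*sqrt(dt)) = 1.071852; d = 1/u = 0.932964
p = (exp((r-q)*dt) - d) / (u - d) = 0.497069
Discount per step: exp(-r*dt) = 0.998003
Stock lattice S(k, i) with i counting down-moves:
  k=0: S(0,0) = 9.6200
  k=1: S(1,0) = 10.3112; S(1,1) = 8.9751
  k=2: S(2,0) = 11.0521; S(2,1) = 9.6200; S(2,2) = 8.3735
Terminal payoffs V(N, i) = max(K - S_T, 0):
  V(2,0) = 0.000000; V(2,1) = 0.000000; V(2,2) = 0.966536
Backward induction: V(k, i) = exp(-r*dt) * [p * V(k+1, i) + (1-p) * V(k+1, i+1)].
  V(1,0) = exp(-r*dt) * [p*0.000000 + (1-p)*0.000000] = 0.000000
  V(1,1) = exp(-r*dt) * [p*0.000000 + (1-p)*0.966536] = 0.485131
  V(0,0) = exp(-r*dt) * [p*0.000000 + (1-p)*0.485131] = 0.243500


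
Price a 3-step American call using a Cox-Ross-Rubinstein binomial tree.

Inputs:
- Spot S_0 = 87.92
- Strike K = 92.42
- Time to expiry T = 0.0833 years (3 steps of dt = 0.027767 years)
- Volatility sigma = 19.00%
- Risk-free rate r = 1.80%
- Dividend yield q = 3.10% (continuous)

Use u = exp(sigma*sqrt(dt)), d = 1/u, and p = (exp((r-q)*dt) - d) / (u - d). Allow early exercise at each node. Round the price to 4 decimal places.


dt = T/N = 0.027767
u = exp(sigma*sqrt(dt)) = 1.032167; d = 1/u = 0.968836
p = (exp((r-q)*dt) - d) / (u - d) = 0.486387
Discount per step: exp(-r*dt) = 0.999500
Stock lattice S(k, i) with i counting down-moves:
  k=0: S(0,0) = 87.9200
  k=1: S(1,0) = 90.7481; S(1,1) = 85.1800
  k=2: S(2,0) = 93.6672; S(2,1) = 87.9200; S(2,2) = 82.5254
  k=3: S(3,0) = 96.6802; S(3,1) = 90.7481; S(3,2) = 85.1800; S(3,3) = 79.9536
Terminal payoffs V(N, i) = max(S_T - K, 0):
  V(3,0) = 4.260169; V(3,1) = 0.000000; V(3,2) = 0.000000; V(3,3) = 0.000000
Backward induction: V(k, i) = exp(-r*dt) * [p * V(k+1, i) + (1-p) * V(k+1, i+1)]; then take max(V_cont, immediate exercise) for American.
  V(2,0) = exp(-r*dt) * [p*4.260169 + (1-p)*0.000000] = 2.071055; exercise = 1.247191; V(2,0) = max -> 2.071055
  V(2,1) = exp(-r*dt) * [p*0.000000 + (1-p)*0.000000] = 0.000000; exercise = 0.000000; V(2,1) = max -> 0.000000
  V(2,2) = exp(-r*dt) * [p*0.000000 + (1-p)*0.000000] = 0.000000; exercise = 0.000000; V(2,2) = max -> 0.000000
  V(1,0) = exp(-r*dt) * [p*2.071055 + (1-p)*0.000000] = 1.006831; exercise = 0.000000; V(1,0) = max -> 1.006831
  V(1,1) = exp(-r*dt) * [p*0.000000 + (1-p)*0.000000] = 0.000000; exercise = 0.000000; V(1,1) = max -> 0.000000
  V(0,0) = exp(-r*dt) * [p*1.006831 + (1-p)*0.000000] = 0.489465; exercise = 0.000000; V(0,0) = max -> 0.489465

Answer: Price = V(0,0) = 0.4895


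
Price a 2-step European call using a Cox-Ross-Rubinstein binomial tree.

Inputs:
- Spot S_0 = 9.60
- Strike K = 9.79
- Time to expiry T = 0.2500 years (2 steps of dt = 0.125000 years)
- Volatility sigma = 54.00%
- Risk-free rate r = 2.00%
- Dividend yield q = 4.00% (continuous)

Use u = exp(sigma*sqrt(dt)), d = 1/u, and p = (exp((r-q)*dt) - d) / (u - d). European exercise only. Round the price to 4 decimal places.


Answer: Price = V(0,0) = 0.8456

Derivation:
dt = T/N = 0.125000
u = exp(sigma*sqrt(dt)) = 1.210361; d = 1/u = 0.826200
p = (exp((r-q)*dt) - d) / (u - d) = 0.445915
Discount per step: exp(-r*dt) = 0.997503
Stock lattice S(k, i) with i counting down-moves:
  k=0: S(0,0) = 9.6000
  k=1: S(1,0) = 11.6195; S(1,1) = 7.9315
  k=2: S(2,0) = 14.0638; S(2,1) = 9.6000; S(2,2) = 6.5530
Terminal payoffs V(N, i) = max(S_T - K, 0):
  V(2,0) = 4.273753; V(2,1) = 0.000000; V(2,2) = 0.000000
Backward induction: V(k, i) = exp(-r*dt) * [p * V(k+1, i) + (1-p) * V(k+1, i+1)].
  V(1,0) = exp(-r*dt) * [p*4.273753 + (1-p)*0.000000] = 1.900973
  V(1,1) = exp(-r*dt) * [p*0.000000 + (1-p)*0.000000] = 0.000000
  V(0,0) = exp(-r*dt) * [p*1.900973 + (1-p)*0.000000] = 0.845556


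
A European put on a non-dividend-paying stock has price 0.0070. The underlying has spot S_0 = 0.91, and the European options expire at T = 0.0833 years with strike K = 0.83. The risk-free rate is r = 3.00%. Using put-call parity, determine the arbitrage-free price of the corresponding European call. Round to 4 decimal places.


Answer: Call price = 0.0891

Derivation:
Put-call parity: C - P = S_0 * exp(-qT) - K * exp(-rT).
S_0 * exp(-qT) = 0.9100 * 1.00000000 = 0.91000000
K * exp(-rT) = 0.8300 * 0.99750412 = 0.82792842
C = P + S*exp(-qT) - K*exp(-rT)
C = 0.0070 + 0.91000000 - 0.82792842 = 0.0891


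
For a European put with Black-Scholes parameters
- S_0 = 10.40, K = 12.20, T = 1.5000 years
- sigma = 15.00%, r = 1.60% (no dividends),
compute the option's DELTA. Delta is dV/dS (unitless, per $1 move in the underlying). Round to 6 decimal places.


Answer: Delta = -0.740997

Derivation:
d1 = -0.6464211356; d2 = -0.8301328663
phi(d1) = 0.3237224793; exp(-qT) = 1.0000000000; exp(-rT) = 0.9762857098
N(-d1) = 0.7409966719
Delta = -exp(-qT) * N(-d1) = -1.0000000000 * 0.7409966719 = -0.740997


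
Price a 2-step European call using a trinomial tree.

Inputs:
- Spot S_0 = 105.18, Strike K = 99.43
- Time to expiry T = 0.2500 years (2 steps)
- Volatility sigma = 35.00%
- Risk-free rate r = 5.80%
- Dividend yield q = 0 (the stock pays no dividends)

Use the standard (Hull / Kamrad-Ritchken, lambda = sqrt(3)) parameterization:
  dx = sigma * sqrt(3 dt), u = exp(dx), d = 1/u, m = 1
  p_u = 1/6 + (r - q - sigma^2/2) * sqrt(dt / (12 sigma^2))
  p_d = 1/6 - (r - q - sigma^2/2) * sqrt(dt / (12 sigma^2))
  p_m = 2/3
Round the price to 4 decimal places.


dt = T/N = 0.125000; dx = sigma*sqrt(3*dt) = 0.214330
u = exp(dx) = 1.239032; d = 1/u = 0.807082
p_u = 0.165719, p_m = 0.666667, p_d = 0.167614
Discount per step: exp(-r*dt) = 0.992776
Stock lattice S(k, j) with j the centered position index:
  k=0: S(0,+0) = 105.1800
  k=1: S(1,-1) = 84.8889; S(1,+0) = 105.1800; S(1,+1) = 130.3214
  k=2: S(2,-2) = 68.5122; S(2,-1) = 84.8889; S(2,+0) = 105.1800; S(2,+1) = 130.3214; S(2,+2) = 161.4723
Terminal payoffs V(N, j) = max(S_T - K, 0):
  V(2,-2) = 0.000000; V(2,-1) = 0.000000; V(2,+0) = 5.750000; V(2,+1) = 30.891376; V(2,+2) = 62.042342
Backward induction: V(k, j) = exp(-r*dt) * [p_u * V(k+1, j+1) + p_m * V(k+1, j) + p_d * V(k+1, j-1)]
  V(1,-1) = exp(-r*dt) * [p_u*5.750000 + p_m*0.000000 + p_d*0.000000] = 0.946001
  V(1,+0) = exp(-r*dt) * [p_u*30.891376 + p_m*5.750000 + p_d*0.000000] = 8.887948
  V(1,+1) = exp(-r*dt) * [p_u*62.042342 + p_m*30.891376 + p_d*5.750000] = 31.609622
  V(0,+0) = exp(-r*dt) * [p_u*31.609622 + p_m*8.887948 + p_d*0.946001] = 11.240386

Answer: Price = V(0,0) = 11.2404


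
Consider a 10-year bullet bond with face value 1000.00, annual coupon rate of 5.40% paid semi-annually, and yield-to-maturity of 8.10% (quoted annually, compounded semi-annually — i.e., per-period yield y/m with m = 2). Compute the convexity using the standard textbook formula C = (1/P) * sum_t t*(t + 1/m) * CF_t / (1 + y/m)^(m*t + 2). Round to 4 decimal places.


Coupon per period c = face * coupon_rate / m = 27.000000
Periods per year m = 2; per-period yield y/m = 0.040500
Number of cashflows N = 20
Cashflows (t years, CF_t, discount factor 1/(1+y/m)^(m*t), PV):
  t = 0.5000: CF_t = 27.000000, DF = 0.961076, PV = 25.949063
  t = 1.0000: CF_t = 27.000000, DF = 0.923668, PV = 24.939032
  t = 1.5000: CF_t = 27.000000, DF = 0.887715, PV = 23.968315
  t = 2.0000: CF_t = 27.000000, DF = 0.853162, PV = 23.035382
  t = 2.5000: CF_t = 27.000000, DF = 0.819954, PV = 22.138763
  t = 3.0000: CF_t = 27.000000, DF = 0.788039, PV = 21.277042
  t = 3.5000: CF_t = 27.000000, DF = 0.757365, PV = 20.448863
  t = 4.0000: CF_t = 27.000000, DF = 0.727886, PV = 19.652920
  t = 4.5000: CF_t = 27.000000, DF = 0.699554, PV = 18.887958
  t = 5.0000: CF_t = 27.000000, DF = 0.672325, PV = 18.152771
  t = 5.5000: CF_t = 27.000000, DF = 0.646156, PV = 17.446199
  t = 6.0000: CF_t = 27.000000, DF = 0.621005, PV = 16.767131
  t = 6.5000: CF_t = 27.000000, DF = 0.596833, PV = 16.114494
  t = 7.0000: CF_t = 27.000000, DF = 0.573602, PV = 15.487260
  t = 7.5000: CF_t = 27.000000, DF = 0.551276, PV = 14.884440
  t = 8.0000: CF_t = 27.000000, DF = 0.529818, PV = 14.305084
  t = 8.5000: CF_t = 27.000000, DF = 0.509196, PV = 13.748279
  t = 9.0000: CF_t = 27.000000, DF = 0.489376, PV = 13.213146
  t = 9.5000: CF_t = 27.000000, DF = 0.470328, PV = 12.698843
  t = 10.0000: CF_t = 1027.000000, DF = 0.452021, PV = 464.225243
Price P = sum_t PV_t = 817.340228
Convexity numerator sum_t t*(t + 1/m) * CF_t / (1+y/m)^(m*t + 2):
  t = 0.5000: term = 11.984158
  t = 1.0000: term = 34.553074
  t = 1.5000: term = 66.416288
  t = 2.0000: term = 106.385211
  t = 2.5000: term = 153.366475
  t = 3.0000: term = 206.355661
  t = 3.5000: term = 264.431409
  t = 4.0000: term = 326.749870
  t = 4.5000: term = 392.539489
  t = 5.0000: term = 461.096094
  t = 5.5000: term = 531.778292
  t = 6.0000: term = 604.003128
  t = 6.5000: term = 677.242014
  t = 7.0000: term = 751.016908
  t = 7.5000: term = 824.896721
  t = 8.0000: term = 898.493946
  t = 8.5000: term = 971.461498
  t = 9.0000: term = 1043.489751
  t = 9.5000: term = 1114.303755
  t = 10.0000: term = 45022.943274
Convexity = (1/P) * sum = 54463.507014 / 817.340228 = 66.635050

Answer: Convexity = 66.6351


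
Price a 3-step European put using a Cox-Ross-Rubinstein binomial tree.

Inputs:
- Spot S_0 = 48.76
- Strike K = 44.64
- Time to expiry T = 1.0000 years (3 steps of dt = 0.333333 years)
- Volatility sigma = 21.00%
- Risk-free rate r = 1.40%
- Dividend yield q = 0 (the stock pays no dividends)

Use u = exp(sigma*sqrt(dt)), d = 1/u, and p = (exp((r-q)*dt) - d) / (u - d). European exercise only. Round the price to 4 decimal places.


Answer: Price = V(0,0) = 1.9613

Derivation:
dt = T/N = 0.333333
u = exp(sigma*sqrt(dt)) = 1.128900; d = 1/u = 0.885818
p = (exp((r-q)*dt) - d) / (u - d) = 0.488969
Discount per step: exp(-r*dt) = 0.995344
Stock lattice S(k, i) with i counting down-moves:
  k=0: S(0,0) = 48.7600
  k=1: S(1,0) = 55.0452; S(1,1) = 43.1925
  k=2: S(2,0) = 62.1405; S(2,1) = 48.7600; S(2,2) = 38.2607
  k=3: S(3,0) = 70.1504; S(3,1) = 55.0452; S(3,2) = 43.1925; S(3,3) = 33.8920
Terminal payoffs V(N, i) = max(K - S_T, 0):
  V(3,0) = 0.000000; V(3,1) = 0.000000; V(3,2) = 1.447505; V(3,3) = 10.747978
Backward induction: V(k, i) = exp(-r*dt) * [p * V(k+1, i) + (1-p) * V(k+1, i+1)].
  V(2,0) = exp(-r*dt) * [p*0.000000 + (1-p)*0.000000] = 0.000000
  V(2,1) = exp(-r*dt) * [p*0.000000 + (1-p)*1.447505] = 0.736276
  V(2,2) = exp(-r*dt) * [p*1.447505 + (1-p)*10.747978] = 6.171468
  V(1,0) = exp(-r*dt) * [p*0.000000 + (1-p)*0.736276] = 0.374508
  V(1,1) = exp(-r*dt) * [p*0.736276 + (1-p)*6.171468] = 3.497468
  V(0,0) = exp(-r*dt) * [p*0.374508 + (1-p)*3.497468] = 1.961263


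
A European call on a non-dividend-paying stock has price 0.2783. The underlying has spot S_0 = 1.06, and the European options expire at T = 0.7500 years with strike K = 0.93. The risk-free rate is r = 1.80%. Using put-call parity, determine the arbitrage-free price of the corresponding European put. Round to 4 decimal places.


Answer: Put price = 0.1358

Derivation:
Put-call parity: C - P = S_0 * exp(-qT) - K * exp(-rT).
S_0 * exp(-qT) = 1.0600 * 1.00000000 = 1.06000000
K * exp(-rT) = 0.9300 * 0.98659072 = 0.91752937
P = C - S*exp(-qT) + K*exp(-rT)
P = 0.2783 - 1.06000000 + 0.91752937 = 0.1358


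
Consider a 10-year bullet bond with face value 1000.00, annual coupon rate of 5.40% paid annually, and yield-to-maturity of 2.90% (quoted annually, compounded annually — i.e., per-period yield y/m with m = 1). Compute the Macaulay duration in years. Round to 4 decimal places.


Answer: Macaulay duration = 8.1945 years

Derivation:
Coupon per period c = face * coupon_rate / m = 54.000000
Periods per year m = 1; per-period yield y/m = 0.029000
Number of cashflows N = 10
Cashflows (t years, CF_t, discount factor 1/(1+y/m)^(m*t), PV):
  t = 1.0000: CF_t = 54.000000, DF = 0.971817, PV = 52.478134
  t = 2.0000: CF_t = 54.000000, DF = 0.944429, PV = 50.999159
  t = 3.0000: CF_t = 54.000000, DF = 0.917812, PV = 49.561864
  t = 4.0000: CF_t = 54.000000, DF = 0.891946, PV = 48.165077
  t = 5.0000: CF_t = 54.000000, DF = 0.866808, PV = 46.807655
  t = 6.0000: CF_t = 54.000000, DF = 0.842379, PV = 45.488489
  t = 7.0000: CF_t = 54.000000, DF = 0.818639, PV = 44.206501
  t = 8.0000: CF_t = 54.000000, DF = 0.795567, PV = 42.960642
  t = 9.0000: CF_t = 54.000000, DF = 0.773146, PV = 41.749895
  t = 10.0000: CF_t = 1054.000000, DF = 0.751357, PV = 791.930124
Price P = sum_t PV_t = 1214.347540
Macaulay numerator sum_t t * PV_t:
  t * PV_t at t = 1.0000: 52.478134
  t * PV_t at t = 2.0000: 101.998317
  t * PV_t at t = 3.0000: 148.685593
  t * PV_t at t = 4.0000: 192.660309
  t * PV_t at t = 5.0000: 234.038276
  t * PV_t at t = 6.0000: 272.930934
  t * PV_t at t = 7.0000: 309.445504
  t * PV_t at t = 8.0000: 343.685135
  t * PV_t at t = 9.0000: 375.749054
  t * PV_t at t = 10.0000: 7919.301239
Macaulay duration D = (sum_t t * PV_t) / P = 9950.972496 / 1214.347540 = 8.194501


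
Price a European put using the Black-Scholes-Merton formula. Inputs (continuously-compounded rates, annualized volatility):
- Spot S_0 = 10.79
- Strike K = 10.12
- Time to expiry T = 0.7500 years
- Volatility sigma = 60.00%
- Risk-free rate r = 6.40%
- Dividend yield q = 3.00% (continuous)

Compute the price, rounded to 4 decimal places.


Answer: Price = 1.6478

Derivation:
d1 = (ln(S/K) + (r - q + 0.5*sigma^2) * T) / (sigma * sqrt(T)) = 0.43225467
d2 = d1 - sigma * sqrt(T) = -0.08736057
exp(-rT) = 0.95313379; exp(-qT) = 0.97775124
P = K * exp(-rT) * N(-d2) - S_0 * exp(-qT) * N(-d1)
N(-d1) = 0.33277816; N(-d2) = 0.53480755
P = 10.1200 * 0.95313379 * 0.53480755 - 10.7900 * 0.97775124 * 0.33277816 = 1.6478


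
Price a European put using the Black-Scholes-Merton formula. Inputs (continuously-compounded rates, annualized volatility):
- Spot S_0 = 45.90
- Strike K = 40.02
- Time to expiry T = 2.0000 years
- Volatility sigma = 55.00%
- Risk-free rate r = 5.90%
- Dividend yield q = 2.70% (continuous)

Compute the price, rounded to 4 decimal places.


d1 = (ln(S/K) + (r - q + 0.5*sigma^2) * T) / (sigma * sqrt(T)) = 0.64743441
d2 = d1 - sigma * sqrt(T) = -0.13038305
exp(-rT) = 0.88869605; exp(-qT) = 0.94743211
P = K * exp(-rT) * N(-d2) - S_0 * exp(-qT) * N(-d1)
N(-d1) = 0.25867542; N(-d2) = 0.55186831
P = 40.0200 * 0.88869605 * 0.55186831 - 45.9000 * 0.94743211 * 0.25867542 = 8.3785

Answer: Price = 8.3785


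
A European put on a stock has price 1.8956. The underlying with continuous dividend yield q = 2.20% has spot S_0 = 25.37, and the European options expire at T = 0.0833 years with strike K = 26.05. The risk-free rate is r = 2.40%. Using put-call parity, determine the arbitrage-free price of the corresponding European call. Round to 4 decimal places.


Put-call parity: C - P = S_0 * exp(-qT) - K * exp(-rT).
S_0 * exp(-qT) = 25.3700 * 0.99816908 = 25.32354951
K * exp(-rT) = 26.0500 * 0.99800280 = 25.99797286
C = P + S*exp(-qT) - K*exp(-rT)
C = 1.8956 + 25.32354951 - 25.99797286 = 1.2212

Answer: Call price = 1.2212


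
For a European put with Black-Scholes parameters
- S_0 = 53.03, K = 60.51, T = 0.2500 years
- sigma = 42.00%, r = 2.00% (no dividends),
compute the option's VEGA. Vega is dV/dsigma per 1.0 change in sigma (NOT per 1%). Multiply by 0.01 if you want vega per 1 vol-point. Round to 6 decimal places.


Answer: Vega = 9.337215

Derivation:
d1 = -0.4995278547; d2 = -0.7095278547
phi(d1) = 0.3521484103; exp(-qT) = 1.0000000000; exp(-rT) = 0.9950124792
Vega = S * exp(-qT) * phi(d1) * sqrt(T) = 53.0300 * 1.0000000000 * 0.3521484103 * 0.5000000000 = 9.337215


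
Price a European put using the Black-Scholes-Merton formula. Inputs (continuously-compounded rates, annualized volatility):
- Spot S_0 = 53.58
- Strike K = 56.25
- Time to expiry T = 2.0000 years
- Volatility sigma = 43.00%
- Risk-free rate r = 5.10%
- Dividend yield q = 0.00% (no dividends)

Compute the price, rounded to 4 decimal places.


Answer: Price = 11.1226

Derivation:
d1 = (ln(S/K) + (r - q + 0.5*sigma^2) * T) / (sigma * sqrt(T)) = 0.39181909
d2 = d1 - sigma * sqrt(T) = -0.21629274
exp(-rT) = 0.90302955; exp(-qT) = 1.00000000
P = K * exp(-rT) * N(-d2) - S_0 * exp(-qT) * N(-d1)
N(-d1) = 0.34759595; N(-d2) = 0.58562022
P = 56.2500 * 0.90302955 * 0.58562022 - 53.5800 * 1.00000000 * 0.34759595 = 11.1226


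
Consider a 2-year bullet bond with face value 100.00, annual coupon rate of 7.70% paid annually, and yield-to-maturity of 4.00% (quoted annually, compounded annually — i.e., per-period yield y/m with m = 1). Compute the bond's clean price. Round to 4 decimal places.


Answer: Price = 106.9786

Derivation:
Coupon per period c = face * coupon_rate / m = 7.700000
Periods per year m = 1; per-period yield y/m = 0.040000
Number of cashflows N = 2
Cashflows (t years, CF_t, discount factor 1/(1+y/m)^(m*t), PV):
  t = 1.0000: CF_t = 7.700000, DF = 0.961538, PV = 7.403846
  t = 2.0000: CF_t = 107.700000, DF = 0.924556, PV = 99.574704
Price P = sum_t PV_t = 106.978550


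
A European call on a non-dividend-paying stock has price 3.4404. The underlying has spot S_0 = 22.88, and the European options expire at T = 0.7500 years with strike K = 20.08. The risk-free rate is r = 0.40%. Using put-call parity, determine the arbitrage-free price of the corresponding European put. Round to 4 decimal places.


Put-call parity: C - P = S_0 * exp(-qT) - K * exp(-rT).
S_0 * exp(-qT) = 22.8800 * 1.00000000 = 22.88000000
K * exp(-rT) = 20.0800 * 0.99700450 = 20.01985027
P = C - S*exp(-qT) + K*exp(-rT)
P = 3.4404 - 22.88000000 + 20.01985027 = 0.5803

Answer: Put price = 0.5803


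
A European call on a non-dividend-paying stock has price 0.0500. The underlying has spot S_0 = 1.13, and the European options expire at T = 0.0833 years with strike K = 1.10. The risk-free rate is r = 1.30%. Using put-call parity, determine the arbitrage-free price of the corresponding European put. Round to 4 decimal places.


Answer: Put price = 0.0188

Derivation:
Put-call parity: C - P = S_0 * exp(-qT) - K * exp(-rT).
S_0 * exp(-qT) = 1.1300 * 1.00000000 = 1.13000000
K * exp(-rT) = 1.1000 * 0.99891769 = 1.09880945
P = C - S*exp(-qT) + K*exp(-rT)
P = 0.0500 - 1.13000000 + 1.09880945 = 0.0188


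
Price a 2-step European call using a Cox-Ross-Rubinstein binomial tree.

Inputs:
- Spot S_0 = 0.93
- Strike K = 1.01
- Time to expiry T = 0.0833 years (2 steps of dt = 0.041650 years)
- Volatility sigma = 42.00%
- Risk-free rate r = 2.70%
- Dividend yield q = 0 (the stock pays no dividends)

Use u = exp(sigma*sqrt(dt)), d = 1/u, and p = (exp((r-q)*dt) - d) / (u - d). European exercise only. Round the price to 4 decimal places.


dt = T/N = 0.041650
u = exp(sigma*sqrt(dt)) = 1.089496; d = 1/u = 0.917856
p = (exp((r-q)*dt) - d) / (u - d) = 0.485140
Discount per step: exp(-r*dt) = 0.998876
Stock lattice S(k, i) with i counting down-moves:
  k=0: S(0,0) = 0.9300
  k=1: S(1,0) = 1.0132; S(1,1) = 0.8536
  k=2: S(2,0) = 1.1039; S(2,1) = 0.9300; S(2,2) = 0.7835
Terminal payoffs V(N, i) = max(S_T - K, 0):
  V(2,0) = 0.093911; V(2,1) = 0.000000; V(2,2) = 0.000000
Backward induction: V(k, i) = exp(-r*dt) * [p * V(k+1, i) + (1-p) * V(k+1, i+1)].
  V(1,0) = exp(-r*dt) * [p*0.093911 + (1-p)*0.000000] = 0.045509
  V(1,1) = exp(-r*dt) * [p*0.000000 + (1-p)*0.000000] = 0.000000
  V(0,0) = exp(-r*dt) * [p*0.045509 + (1-p)*0.000000] = 0.022053

Answer: Price = V(0,0) = 0.0221


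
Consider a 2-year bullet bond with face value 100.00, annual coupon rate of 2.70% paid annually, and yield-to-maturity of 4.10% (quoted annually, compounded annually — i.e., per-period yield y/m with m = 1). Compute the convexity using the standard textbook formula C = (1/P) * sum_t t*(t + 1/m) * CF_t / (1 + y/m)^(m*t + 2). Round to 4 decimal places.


Coupon per period c = face * coupon_rate / m = 2.700000
Periods per year m = 1; per-period yield y/m = 0.041000
Number of cashflows N = 2
Cashflows (t years, CF_t, discount factor 1/(1+y/m)^(m*t), PV):
  t = 1.0000: CF_t = 2.700000, DF = 0.960615, PV = 2.593660
  t = 2.0000: CF_t = 102.700000, DF = 0.922781, PV = 94.769586
Price P = sum_t PV_t = 97.363246
Convexity numerator sum_t t*(t + 1/m) * CF_t / (1+y/m)^(m*t + 2):
  t = 1.0000: term = 4.786759
  t = 2.0000: term = 524.709317
Convexity = (1/P) * sum = 529.496076 / 97.363246 = 5.438357

Answer: Convexity = 5.4384


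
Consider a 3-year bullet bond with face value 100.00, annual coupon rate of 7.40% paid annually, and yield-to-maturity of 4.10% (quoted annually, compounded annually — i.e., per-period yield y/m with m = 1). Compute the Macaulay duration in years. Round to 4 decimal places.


Answer: Macaulay duration = 2.8072 years

Derivation:
Coupon per period c = face * coupon_rate / m = 7.400000
Periods per year m = 1; per-period yield y/m = 0.041000
Number of cashflows N = 3
Cashflows (t years, CF_t, discount factor 1/(1+y/m)^(m*t), PV):
  t = 1.0000: CF_t = 7.400000, DF = 0.960615, PV = 7.108549
  t = 2.0000: CF_t = 7.400000, DF = 0.922781, PV = 6.828578
  t = 3.0000: CF_t = 107.400000, DF = 0.886437, PV = 95.203320
Price P = sum_t PV_t = 109.140447
Macaulay numerator sum_t t * PV_t:
  t * PV_t at t = 1.0000: 7.108549
  t * PV_t at t = 2.0000: 13.657156
  t * PV_t at t = 3.0000: 285.609959
Macaulay duration D = (sum_t t * PV_t) / P = 306.375664 / 109.140447 = 2.807169


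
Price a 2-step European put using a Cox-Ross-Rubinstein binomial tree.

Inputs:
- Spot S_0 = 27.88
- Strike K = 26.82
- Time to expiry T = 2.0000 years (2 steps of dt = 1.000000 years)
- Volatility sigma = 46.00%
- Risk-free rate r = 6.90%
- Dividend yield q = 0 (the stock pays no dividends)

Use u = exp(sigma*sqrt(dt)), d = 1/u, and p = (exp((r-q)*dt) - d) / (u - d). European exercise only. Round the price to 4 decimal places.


dt = T/N = 1.000000
u = exp(sigma*sqrt(dt)) = 1.584074; d = 1/u = 0.631284
p = (exp((r-q)*dt) - d) / (u - d) = 0.461962
Discount per step: exp(-r*dt) = 0.933327
Stock lattice S(k, i) with i counting down-moves:
  k=0: S(0,0) = 27.8800
  k=1: S(1,0) = 44.1640; S(1,1) = 17.6002
  k=2: S(2,0) = 69.9590; S(2,1) = 27.8800; S(2,2) = 11.1107
Terminal payoffs V(N, i) = max(K - S_T, 0):
  V(2,0) = 0.000000; V(2,1) = 0.000000; V(2,2) = 15.709289
Backward induction: V(k, i) = exp(-r*dt) * [p * V(k+1, i) + (1-p) * V(k+1, i+1)].
  V(1,0) = exp(-r*dt) * [p*0.000000 + (1-p)*0.000000] = 0.000000
  V(1,1) = exp(-r*dt) * [p*0.000000 + (1-p)*15.709289] = 7.888664
  V(0,0) = exp(-r*dt) * [p*0.000000 + (1-p)*7.888664] = 3.961416

Answer: Price = V(0,0) = 3.9614


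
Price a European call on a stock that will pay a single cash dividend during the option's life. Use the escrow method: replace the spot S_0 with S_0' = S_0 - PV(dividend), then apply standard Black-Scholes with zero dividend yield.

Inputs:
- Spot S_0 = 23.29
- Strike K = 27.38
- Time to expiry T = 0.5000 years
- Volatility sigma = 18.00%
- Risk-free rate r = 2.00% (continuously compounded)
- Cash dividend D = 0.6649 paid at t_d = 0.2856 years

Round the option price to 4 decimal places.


PV(D) = D * exp(-r * t_d) = 0.6649 * 0.99430428 = 0.66111292
S_0' = S_0 - PV(D) = 23.2900 - 0.66111292 = 22.62888708
d1 = (ln(S_0'/K) + (r + sigma^2/2)*T) / (sigma*sqrt(T)) = -1.35517439
d2 = d1 - sigma*sqrt(T) = -1.48245361
exp(-rT) = 0.99004983
N(d1) = 0.08768100; N(d2) = 0.06910982
C = S_0' * N(d1) - K * exp(-rT) * N(d2) = 22.62888708 * 0.08768100 - 27.3800 * 0.99004983 * 0.06910982 = 0.1107

Answer: Price = 0.1107


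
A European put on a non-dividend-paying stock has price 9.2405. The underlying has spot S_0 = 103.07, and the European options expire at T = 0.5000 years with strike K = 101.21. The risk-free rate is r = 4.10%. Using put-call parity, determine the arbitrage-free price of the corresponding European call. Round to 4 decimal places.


Answer: Call price = 13.1542

Derivation:
Put-call parity: C - P = S_0 * exp(-qT) - K * exp(-rT).
S_0 * exp(-qT) = 103.0700 * 1.00000000 = 103.07000000
K * exp(-rT) = 101.2100 * 0.97970870 = 99.15631717
C = P + S*exp(-qT) - K*exp(-rT)
C = 9.2405 + 103.07000000 - 99.15631717 = 13.1542


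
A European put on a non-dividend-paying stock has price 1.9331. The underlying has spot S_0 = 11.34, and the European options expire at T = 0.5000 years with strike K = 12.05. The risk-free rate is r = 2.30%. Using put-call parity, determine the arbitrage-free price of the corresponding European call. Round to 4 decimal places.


Put-call parity: C - P = S_0 * exp(-qT) - K * exp(-rT).
S_0 * exp(-qT) = 11.3400 * 1.00000000 = 11.34000000
K * exp(-rT) = 12.0500 * 0.98856587 = 11.91221876
C = P + S*exp(-qT) - K*exp(-rT)
C = 1.9331 + 11.34000000 - 11.91221876 = 1.3609

Answer: Call price = 1.3609


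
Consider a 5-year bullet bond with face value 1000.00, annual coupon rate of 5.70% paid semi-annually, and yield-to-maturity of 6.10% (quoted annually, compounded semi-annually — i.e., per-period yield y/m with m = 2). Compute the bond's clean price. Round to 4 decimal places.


Coupon per period c = face * coupon_rate / m = 28.500000
Periods per year m = 2; per-period yield y/m = 0.030500
Number of cashflows N = 10
Cashflows (t years, CF_t, discount factor 1/(1+y/m)^(m*t), PV):
  t = 0.5000: CF_t = 28.500000, DF = 0.970403, PV = 27.656477
  t = 1.0000: CF_t = 28.500000, DF = 0.941681, PV = 26.837921
  t = 1.5000: CF_t = 28.500000, DF = 0.913810, PV = 26.043591
  t = 2.0000: CF_t = 28.500000, DF = 0.886764, PV = 25.272772
  t = 2.5000: CF_t = 28.500000, DF = 0.860518, PV = 24.524766
  t = 3.0000: CF_t = 28.500000, DF = 0.835049, PV = 23.798900
  t = 3.5000: CF_t = 28.500000, DF = 0.810334, PV = 23.094517
  t = 4.0000: CF_t = 28.500000, DF = 0.786350, PV = 22.410982
  t = 4.5000: CF_t = 28.500000, DF = 0.763076, PV = 21.747678
  t = 5.0000: CF_t = 1028.500000, DF = 0.740491, PV = 761.595440
Price P = sum_t PV_t = 982.983045

Answer: Price = 982.9830


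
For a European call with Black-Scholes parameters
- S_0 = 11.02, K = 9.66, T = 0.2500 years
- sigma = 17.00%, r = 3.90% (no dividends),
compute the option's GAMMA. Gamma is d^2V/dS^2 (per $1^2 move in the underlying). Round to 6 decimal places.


Answer: Gamma = 0.099243

Derivation:
d1 = 1.7068312412; d2 = 1.6218312412
phi(d1) = 0.0929610235; exp(-qT) = 1.0000000000; exp(-rT) = 0.9902973771
Gamma = exp(-qT) * phi(d1) / (S * sigma * sqrt(T)) = 1.0000000000 * 0.0929610235 / (11.0200 * 0.1700 * 0.5000000000) = 0.099243


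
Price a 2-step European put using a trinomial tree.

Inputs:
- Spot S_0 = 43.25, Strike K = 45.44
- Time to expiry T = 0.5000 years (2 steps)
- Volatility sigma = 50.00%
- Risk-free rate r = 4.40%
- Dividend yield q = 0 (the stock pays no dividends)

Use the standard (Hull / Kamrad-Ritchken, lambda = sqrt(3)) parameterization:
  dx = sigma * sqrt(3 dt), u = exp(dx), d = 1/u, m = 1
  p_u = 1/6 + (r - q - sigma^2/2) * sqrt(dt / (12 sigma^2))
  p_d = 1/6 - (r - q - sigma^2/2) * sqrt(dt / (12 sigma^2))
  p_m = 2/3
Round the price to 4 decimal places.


dt = T/N = 0.250000; dx = sigma*sqrt(3*dt) = 0.433013
u = exp(dx) = 1.541896; d = 1/u = 0.648552
p_u = 0.143284, p_m = 0.666667, p_d = 0.190049
Discount per step: exp(-r*dt) = 0.989060
Stock lattice S(k, j) with j the centered position index:
  k=0: S(0,+0) = 43.2500
  k=1: S(1,-1) = 28.0499; S(1,+0) = 43.2500; S(1,+1) = 66.6870
  k=2: S(2,-2) = 18.1918; S(2,-1) = 28.0499; S(2,+0) = 43.2500; S(2,+1) = 66.6870; S(2,+2) = 102.8244
Terminal payoffs V(N, j) = max(K - S_T, 0):
  V(2,-2) = 27.248184; V(2,-1) = 17.390115; V(2,+0) = 2.190000; V(2,+1) = 0.000000; V(2,+2) = 0.000000
Backward induction: V(k, j) = exp(-r*dt) * [p_u * V(k+1, j+1) + p_m * V(k+1, j) + p_d * V(k+1, j-1)]
  V(1,-1) = exp(-r*dt) * [p_u*2.190000 + p_m*17.390115 + p_d*27.248184] = 16.898789
  V(1,+0) = exp(-r*dt) * [p_u*0.000000 + p_m*2.190000 + p_d*17.390115] = 4.712853
  V(1,+1) = exp(-r*dt) * [p_u*0.000000 + p_m*0.000000 + p_d*2.190000] = 0.411655
  V(0,+0) = exp(-r*dt) * [p_u*0.411655 + p_m*4.712853 + p_d*16.898789] = 6.342338

Answer: Price = V(0,0) = 6.3423


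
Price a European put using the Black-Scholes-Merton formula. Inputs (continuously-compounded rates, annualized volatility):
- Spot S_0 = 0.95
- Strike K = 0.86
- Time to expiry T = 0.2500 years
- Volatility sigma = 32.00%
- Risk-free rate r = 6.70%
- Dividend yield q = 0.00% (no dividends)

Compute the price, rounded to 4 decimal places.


d1 = (ln(S/K) + (r - q + 0.5*sigma^2) * T) / (sigma * sqrt(T)) = 0.80674747
d2 = d1 - sigma * sqrt(T) = 0.64674747
exp(-rT) = 0.98338950; exp(-qT) = 1.00000000
P = K * exp(-rT) * N(-d2) - S_0 * exp(-qT) * N(-d1)
N(-d1) = 0.20990599; N(-d2) = 0.25889770
P = 0.8600 * 0.98338950 * 0.25889770 - 0.9500 * 1.00000000 * 0.20990599 = 0.0195

Answer: Price = 0.0195


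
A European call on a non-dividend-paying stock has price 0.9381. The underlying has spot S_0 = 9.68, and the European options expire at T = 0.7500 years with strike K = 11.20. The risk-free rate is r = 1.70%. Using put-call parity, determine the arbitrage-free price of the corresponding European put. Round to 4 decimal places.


Answer: Put price = 2.3162

Derivation:
Put-call parity: C - P = S_0 * exp(-qT) - K * exp(-rT).
S_0 * exp(-qT) = 9.6800 * 1.00000000 = 9.68000000
K * exp(-rT) = 11.2000 * 0.98733094 = 11.05810649
P = C - S*exp(-qT) + K*exp(-rT)
P = 0.9381 - 9.68000000 + 11.05810649 = 2.3162


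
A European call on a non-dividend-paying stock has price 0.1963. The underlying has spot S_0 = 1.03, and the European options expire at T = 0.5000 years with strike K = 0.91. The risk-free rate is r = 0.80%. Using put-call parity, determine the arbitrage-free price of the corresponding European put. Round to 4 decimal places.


Answer: Put price = 0.0727

Derivation:
Put-call parity: C - P = S_0 * exp(-qT) - K * exp(-rT).
S_0 * exp(-qT) = 1.0300 * 1.00000000 = 1.03000000
K * exp(-rT) = 0.9100 * 0.99600799 = 0.90636727
P = C - S*exp(-qT) + K*exp(-rT)
P = 0.1963 - 1.03000000 + 0.90636727 = 0.0727


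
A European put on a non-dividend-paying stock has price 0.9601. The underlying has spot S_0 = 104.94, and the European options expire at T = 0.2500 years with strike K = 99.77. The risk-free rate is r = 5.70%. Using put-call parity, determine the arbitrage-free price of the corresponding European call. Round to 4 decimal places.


Put-call parity: C - P = S_0 * exp(-qT) - K * exp(-rT).
S_0 * exp(-qT) = 104.9400 * 1.00000000 = 104.94000000
K * exp(-rT) = 99.7700 * 0.98585105 = 98.35835933
C = P + S*exp(-qT) - K*exp(-rT)
C = 0.9601 + 104.94000000 - 98.35835933 = 7.5417

Answer: Call price = 7.5417


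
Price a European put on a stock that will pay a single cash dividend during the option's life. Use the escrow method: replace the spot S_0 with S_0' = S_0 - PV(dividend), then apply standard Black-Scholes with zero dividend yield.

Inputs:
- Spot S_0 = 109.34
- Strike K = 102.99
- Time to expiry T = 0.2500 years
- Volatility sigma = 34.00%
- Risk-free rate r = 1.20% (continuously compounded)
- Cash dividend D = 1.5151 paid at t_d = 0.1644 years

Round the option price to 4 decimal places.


Answer: Price = 4.8488

Derivation:
PV(D) = D * exp(-r * t_d) = 1.5151 * 0.99802914 = 1.51211396
S_0' = S_0 - PV(D) = 109.3400 - 1.51211396 = 107.82788604
d1 = (ln(S_0'/K) + (r + sigma^2/2)*T) / (sigma*sqrt(T)) = 0.37267301
d2 = d1 - sigma*sqrt(T) = 0.20267301
exp(-rT) = 0.99700450
N(-d1) = 0.35469591; N(-d2) = 0.41969531
P = K * exp(-rT) * N(-d2) - S_0' * N(-d1) = 102.9900 * 0.99700450 * 0.41969531 - 107.82788604 * 0.35469591 = 4.8488


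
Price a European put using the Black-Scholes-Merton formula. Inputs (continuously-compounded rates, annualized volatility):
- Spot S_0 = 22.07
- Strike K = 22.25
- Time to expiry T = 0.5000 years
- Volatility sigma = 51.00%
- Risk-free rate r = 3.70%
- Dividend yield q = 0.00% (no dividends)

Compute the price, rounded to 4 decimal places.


Answer: Price = 3.0291

Derivation:
d1 = (ln(S/K) + (r - q + 0.5*sigma^2) * T) / (sigma * sqrt(T)) = 0.20908790
d2 = d1 - sigma * sqrt(T) = -0.15153656
exp(-rT) = 0.98167007; exp(-qT) = 1.00000000
P = K * exp(-rT) * N(-d2) - S_0 * exp(-qT) * N(-d1)
N(-d1) = 0.41718981; N(-d2) = 0.56022376
P = 22.2500 * 0.98167007 * 0.56022376 - 22.0700 * 1.00000000 * 0.41718981 = 3.0291


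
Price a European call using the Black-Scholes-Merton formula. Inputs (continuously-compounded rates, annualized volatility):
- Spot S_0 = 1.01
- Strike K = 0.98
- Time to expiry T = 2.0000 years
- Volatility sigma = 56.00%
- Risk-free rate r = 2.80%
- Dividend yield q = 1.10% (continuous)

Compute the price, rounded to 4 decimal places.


Answer: Price = 0.3264

Derivation:
d1 = (ln(S/K) + (r - q + 0.5*sigma^2) * T) / (sigma * sqrt(T)) = 0.47698524
d2 = d1 - sigma * sqrt(T) = -0.31497435
exp(-rT) = 0.94553914; exp(-qT) = 0.97824024
C = S_0 * exp(-qT) * N(d1) - K * exp(-rT) * N(d2)
N(d1) = 0.68331368; N(d2) = 0.37639056
C = 1.0100 * 0.97824024 * 0.68331368 - 0.9800 * 0.94553914 * 0.37639056 = 0.3264


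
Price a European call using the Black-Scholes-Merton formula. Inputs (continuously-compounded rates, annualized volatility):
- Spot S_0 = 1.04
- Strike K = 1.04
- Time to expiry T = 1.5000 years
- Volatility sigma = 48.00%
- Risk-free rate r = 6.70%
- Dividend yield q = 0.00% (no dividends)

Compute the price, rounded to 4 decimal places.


Answer: Price = 0.2819

Derivation:
d1 = (ln(S/K) + (r - q + 0.5*sigma^2) * T) / (sigma * sqrt(T)) = 0.46489274
d2 = d1 - sigma * sqrt(T) = -0.12298480
exp(-rT) = 0.90438511; exp(-qT) = 1.00000000
C = S_0 * exp(-qT) * N(d1) - K * exp(-rT) * N(d2)
N(d1) = 0.67899587; N(d2) = 0.45105957
C = 1.0400 * 1.00000000 * 0.67899587 - 1.0400 * 0.90438511 * 0.45105957 = 0.2819


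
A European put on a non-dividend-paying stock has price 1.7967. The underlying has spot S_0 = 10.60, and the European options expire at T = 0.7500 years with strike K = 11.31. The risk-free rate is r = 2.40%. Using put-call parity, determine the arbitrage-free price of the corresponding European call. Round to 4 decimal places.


Put-call parity: C - P = S_0 * exp(-qT) - K * exp(-rT).
S_0 * exp(-qT) = 10.6000 * 1.00000000 = 10.60000000
K * exp(-rT) = 11.3100 * 0.98216103 = 11.10824128
C = P + S*exp(-qT) - K*exp(-rT)
C = 1.7967 + 10.60000000 - 11.10824128 = 1.2885

Answer: Call price = 1.2885


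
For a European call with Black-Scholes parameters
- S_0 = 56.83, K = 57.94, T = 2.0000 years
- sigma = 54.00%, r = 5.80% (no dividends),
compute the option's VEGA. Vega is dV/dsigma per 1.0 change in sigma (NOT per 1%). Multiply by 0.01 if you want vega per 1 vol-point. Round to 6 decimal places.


d1 = 0.5084050131; d2 = -0.2552703105
phi(d1) = 0.3505764912; exp(-qT) = 1.0000000000; exp(-rT) = 0.8904752233
Vega = S * exp(-qT) * phi(d1) * sqrt(T) = 56.8300 * 1.0000000000 * 0.3505764912 * 1.4142135624 = 28.175747

Answer: Vega = 28.175747


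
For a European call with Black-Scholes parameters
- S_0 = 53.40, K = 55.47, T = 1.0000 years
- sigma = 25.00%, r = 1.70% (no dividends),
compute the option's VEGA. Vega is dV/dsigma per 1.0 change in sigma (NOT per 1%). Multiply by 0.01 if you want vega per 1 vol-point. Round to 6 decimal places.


d1 = 0.0408736476; d2 = -0.2091263524
phi(d1) = 0.3986091721; exp(-qT) = 1.0000000000; exp(-rT) = 0.9831436846
Vega = S * exp(-qT) * phi(d1) * sqrt(T) = 53.4000 * 1.0000000000 * 0.3986091721 * 1.0000000000 = 21.285730

Answer: Vega = 21.285730
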